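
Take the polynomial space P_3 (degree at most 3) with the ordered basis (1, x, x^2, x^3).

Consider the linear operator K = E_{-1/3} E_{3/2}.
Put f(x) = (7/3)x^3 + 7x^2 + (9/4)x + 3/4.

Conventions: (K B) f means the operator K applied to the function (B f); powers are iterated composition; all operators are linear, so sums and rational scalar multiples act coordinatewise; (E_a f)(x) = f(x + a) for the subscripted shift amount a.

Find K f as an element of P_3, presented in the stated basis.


the result is g(x) = (7/3)x^3 + (91/6)x^2 + (253/9)x + 5381/324

E_{3/2} f = (7/3)x^3 + (35/2)x^2 + 39x + 111/4
E_{-1/3} E_{3/2} f = (7/3)x^3 + (91/6)x^2 + (253/9)x + 5381/324


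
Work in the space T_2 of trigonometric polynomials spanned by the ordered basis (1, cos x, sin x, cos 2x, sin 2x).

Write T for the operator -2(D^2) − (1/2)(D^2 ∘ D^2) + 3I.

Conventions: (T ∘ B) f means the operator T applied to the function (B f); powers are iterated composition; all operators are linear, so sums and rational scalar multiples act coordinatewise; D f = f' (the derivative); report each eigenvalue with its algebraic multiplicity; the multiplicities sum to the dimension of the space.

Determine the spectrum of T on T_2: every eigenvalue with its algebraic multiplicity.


λ = 3 (multiplicity 3), λ = 9/2 (multiplicity 2)

image of 1: 3
image of cos x: (9/2)cos x
image of sin x: (9/2)sin x
image of cos 2x: 3cos 2x
image of sin 2x: 3sin 2x
the matrix is diagonal; its diagonal is (3, 9/2, 9/2, 3, 3)
for a triangular matrix the eigenvalues are the diagonal entries, with algebraic multiplicity their repetition count


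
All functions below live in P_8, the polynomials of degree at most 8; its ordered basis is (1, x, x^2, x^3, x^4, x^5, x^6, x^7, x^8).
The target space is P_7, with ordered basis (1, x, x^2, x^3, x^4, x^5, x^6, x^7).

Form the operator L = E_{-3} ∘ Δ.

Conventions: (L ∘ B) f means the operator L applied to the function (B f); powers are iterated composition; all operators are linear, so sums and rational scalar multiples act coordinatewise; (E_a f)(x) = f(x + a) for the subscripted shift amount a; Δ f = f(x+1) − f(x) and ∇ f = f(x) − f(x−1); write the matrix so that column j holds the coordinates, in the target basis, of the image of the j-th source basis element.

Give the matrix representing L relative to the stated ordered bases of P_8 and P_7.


image of 1: 0
image of x: 1
image of x^2: 2x - 5
image of x^3: 3x^2 - 15x + 19
image of x^4: 4x^3 - 30x^2 + 76x - 65
image of x^5: 5x^4 - 50x^3 + 190x^2 - 325x + 211
image of x^6: 6x^5 - 75x^4 + 380x^3 - 975x^2 + 1266x - 665
image of x^7: 7x^6 - 105x^5 + 665x^4 - 2275x^3 + 4431x^2 - 4655x + 2059
image of x^8: 8x^7 - 140x^6 + 1064x^5 - 4550x^4 + 11816x^3 - 18620x^2 + 16472x - 6305
each image's coordinates form column j of the matrix

the matrix is [[0, 1, -5, 19, -65, 211, -665, 2059, -6305]; [0, 0, 2, -15, 76, -325, 1266, -4655, 16472]; [0, 0, 0, 3, -30, 190, -975, 4431, -18620]; [0, 0, 0, 0, 4, -50, 380, -2275, 11816]; [0, 0, 0, 0, 0, 5, -75, 665, -4550]; [0, 0, 0, 0, 0, 0, 6, -105, 1064]; [0, 0, 0, 0, 0, 0, 0, 7, -140]; [0, 0, 0, 0, 0, 0, 0, 0, 8]] (rows listed top to bottom)


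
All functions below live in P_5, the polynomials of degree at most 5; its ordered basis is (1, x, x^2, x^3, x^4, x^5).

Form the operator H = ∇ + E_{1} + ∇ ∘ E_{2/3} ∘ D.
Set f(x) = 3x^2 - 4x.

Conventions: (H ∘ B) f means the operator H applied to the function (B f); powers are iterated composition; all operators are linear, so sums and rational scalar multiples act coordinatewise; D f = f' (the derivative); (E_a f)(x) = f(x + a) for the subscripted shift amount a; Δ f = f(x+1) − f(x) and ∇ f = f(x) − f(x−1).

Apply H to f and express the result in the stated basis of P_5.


∇ f = 6x - 7
E_{1} f = 3x^2 + 2x - 1
D f = 6x - 4
E_{2/3} D f = 6x
∇ E_{2/3} D f = 6
(∇ + E_{1} + ∇ ∘ E_{2/3} ∘ D) f = 3x^2 + 8x - 2

the image equals g(x) = 3x^2 + 8x - 2


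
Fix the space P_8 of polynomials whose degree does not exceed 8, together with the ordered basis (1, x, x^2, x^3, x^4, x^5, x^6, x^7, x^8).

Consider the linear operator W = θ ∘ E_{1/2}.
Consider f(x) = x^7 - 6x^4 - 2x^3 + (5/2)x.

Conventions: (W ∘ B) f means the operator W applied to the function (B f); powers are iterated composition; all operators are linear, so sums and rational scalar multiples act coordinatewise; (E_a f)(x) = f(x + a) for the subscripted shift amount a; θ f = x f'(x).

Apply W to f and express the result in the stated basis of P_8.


the result is g(x) = 7x^7 + 21x^6 + (105/4)x^5 - (13/2)x^4 - (567/16)x^3 - (363/16)x^2 - (121/64)x

E_{1/2} f = x^7 + (7/2)x^6 + (21/4)x^5 - (13/8)x^4 - (189/16)x^3 - (363/32)x^2 - (121/64)x + 81/128
θ E_{1/2} f = 7x^7 + 21x^6 + (105/4)x^5 - (13/2)x^4 - (567/16)x^3 - (363/16)x^2 - (121/64)x


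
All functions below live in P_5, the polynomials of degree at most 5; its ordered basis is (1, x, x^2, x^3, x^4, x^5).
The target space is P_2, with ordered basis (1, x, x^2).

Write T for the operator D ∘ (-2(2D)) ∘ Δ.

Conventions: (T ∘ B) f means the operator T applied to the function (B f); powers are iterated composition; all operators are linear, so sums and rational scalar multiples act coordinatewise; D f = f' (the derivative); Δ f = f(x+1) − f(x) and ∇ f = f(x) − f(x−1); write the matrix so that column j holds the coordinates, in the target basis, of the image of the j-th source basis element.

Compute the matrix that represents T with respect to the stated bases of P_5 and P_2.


image of 1: 0
image of x: 0
image of x^2: 0
image of x^3: -24
image of x^4: -96x - 48
image of x^5: -240x^2 - 240x - 80
each image's coordinates form column j of the matrix

the matrix is [[0, 0, 0, -24, -48, -80]; [0, 0, 0, 0, -96, -240]; [0, 0, 0, 0, 0, -240]] (rows listed top to bottom)


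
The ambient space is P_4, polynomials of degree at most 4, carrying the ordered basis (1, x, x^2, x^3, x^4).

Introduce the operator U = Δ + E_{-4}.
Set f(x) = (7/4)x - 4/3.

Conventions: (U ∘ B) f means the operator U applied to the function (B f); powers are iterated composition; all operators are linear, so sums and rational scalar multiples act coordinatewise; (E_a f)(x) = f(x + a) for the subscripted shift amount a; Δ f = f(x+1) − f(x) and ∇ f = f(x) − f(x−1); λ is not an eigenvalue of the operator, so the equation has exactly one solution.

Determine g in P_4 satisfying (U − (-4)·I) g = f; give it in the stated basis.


the result is g(x) = (7/20)x - 17/300

write g with unknown coordinates in the stated basis and equate coefficients in (U − (-4)·I) g = f
solving from the highest basis element down gives g = (7/20)x - 17/300
check: U g = (7/20)x - 83/75
so U g − (-4)·g = (7/4)x - 4/3 = f ✓


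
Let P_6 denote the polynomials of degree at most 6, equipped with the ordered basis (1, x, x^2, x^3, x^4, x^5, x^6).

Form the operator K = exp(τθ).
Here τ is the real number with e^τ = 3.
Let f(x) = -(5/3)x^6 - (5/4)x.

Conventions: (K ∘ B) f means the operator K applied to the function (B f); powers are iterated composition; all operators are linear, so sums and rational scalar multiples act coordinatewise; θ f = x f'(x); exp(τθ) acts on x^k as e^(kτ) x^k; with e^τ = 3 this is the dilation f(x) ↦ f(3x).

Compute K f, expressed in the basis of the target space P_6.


g(x) = -1215x^6 - (15/4)x

exp(τθ) x^k = e^(kτ) x^k; with e^τ = 3 this sends x^k to 3^k x^k
x ↦ 3 x
x^6 ↦ 729 x^6
applying this coordinatewise to f: exp(τθ) f = -1215x^6 - (15/4)x


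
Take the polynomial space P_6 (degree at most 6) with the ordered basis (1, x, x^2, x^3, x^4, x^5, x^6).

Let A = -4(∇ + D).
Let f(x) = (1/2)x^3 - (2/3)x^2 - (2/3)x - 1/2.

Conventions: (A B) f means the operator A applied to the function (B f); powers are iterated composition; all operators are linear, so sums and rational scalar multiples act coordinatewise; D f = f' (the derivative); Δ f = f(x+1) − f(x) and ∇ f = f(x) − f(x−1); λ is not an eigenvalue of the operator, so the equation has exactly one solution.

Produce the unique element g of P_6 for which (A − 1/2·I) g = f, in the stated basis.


write g with unknown coordinates in the stated basis and equate coefficients in (A − 1/2·I) g = f
solving from the highest basis element down gives g = -x^3 + (148/3)x^2 - (4804/3)x + 26025
check: A g = 24x^2 - (2404/3)x + 13012
so A g − 1/2·g = (1/2)x^3 - (2/3)x^2 - (2/3)x - 1/2 = f ✓

the result is g(x) = -x^3 + (148/3)x^2 - (4804/3)x + 26025


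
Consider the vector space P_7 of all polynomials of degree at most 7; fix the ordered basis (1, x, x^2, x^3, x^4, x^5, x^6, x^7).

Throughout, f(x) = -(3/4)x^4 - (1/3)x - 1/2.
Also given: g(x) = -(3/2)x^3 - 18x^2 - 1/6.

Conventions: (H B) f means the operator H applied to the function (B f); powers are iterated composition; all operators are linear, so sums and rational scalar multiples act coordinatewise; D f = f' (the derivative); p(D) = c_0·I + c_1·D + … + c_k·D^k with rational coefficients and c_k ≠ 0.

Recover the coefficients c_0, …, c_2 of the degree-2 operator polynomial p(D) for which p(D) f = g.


D^0 f = -(3/4)x^4 - (1/3)x - 1/2
D^1 f = -3x^3 - 1/3
D^2 f = -9x^2
matching coefficients of g against c_0 f + c_1 Df + … from the top degree down determines the c_i
solution: c_0 = 0, c_1 = 1/2, c_2 = 2

c_0 = 0, c_1 = 1/2, c_2 = 2


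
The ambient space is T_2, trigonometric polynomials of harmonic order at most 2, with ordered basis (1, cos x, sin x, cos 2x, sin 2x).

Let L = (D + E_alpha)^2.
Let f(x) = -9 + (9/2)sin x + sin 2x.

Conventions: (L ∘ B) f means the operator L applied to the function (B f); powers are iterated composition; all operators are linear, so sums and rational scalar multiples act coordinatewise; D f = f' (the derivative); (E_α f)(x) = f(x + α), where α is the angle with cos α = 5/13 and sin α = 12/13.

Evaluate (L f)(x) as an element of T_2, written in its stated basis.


D f = (9/2)cos x + 2cos 2x
E_alpha f = -9 + (54/13)cos x + (45/26)sin x + (120/169)cos 2x - (119/169)sin 2x
(D + E_alpha) f = -9 + (225/26)cos x + (45/26)sin x + (458/169)cos 2x - (119/169)sin 2x
D (D + E_alpha) f = (45/26)cos x - (225/26)sin x - (238/169)cos 2x - (916/169)sin 2x
E_alpha (D + E_alpha) f = -9 + (1665/338)cos x - (2475/338)sin x - (68782/28561)cos 2x - (40799/28561)sin 2x
(D + E_alpha) (D + E_alpha) f = -9 + (1125/169)cos x - (2700/169)sin x - (109004/28561)cos 2x - (195603/28561)sin 2x

the image equals g(x) = -9 + (1125/169)cos x - (2700/169)sin x - (109004/28561)cos 2x - (195603/28561)sin 2x


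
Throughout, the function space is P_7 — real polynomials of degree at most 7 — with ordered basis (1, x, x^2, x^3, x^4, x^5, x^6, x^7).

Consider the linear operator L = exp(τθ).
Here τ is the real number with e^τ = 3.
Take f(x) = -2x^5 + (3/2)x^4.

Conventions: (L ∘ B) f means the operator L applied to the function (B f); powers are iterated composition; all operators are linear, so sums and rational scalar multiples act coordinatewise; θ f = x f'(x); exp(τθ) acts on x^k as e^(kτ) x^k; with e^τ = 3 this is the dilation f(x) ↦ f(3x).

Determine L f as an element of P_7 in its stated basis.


exp(τθ) x^k = e^(kτ) x^k; with e^τ = 3 this sends x^k to 3^k x^k
x^4 ↦ 81 x^4
x^5 ↦ 243 x^5
applying this coordinatewise to f: exp(τθ) f = -486x^5 + (243/2)x^4

the result is g(x) = -486x^5 + (243/2)x^4


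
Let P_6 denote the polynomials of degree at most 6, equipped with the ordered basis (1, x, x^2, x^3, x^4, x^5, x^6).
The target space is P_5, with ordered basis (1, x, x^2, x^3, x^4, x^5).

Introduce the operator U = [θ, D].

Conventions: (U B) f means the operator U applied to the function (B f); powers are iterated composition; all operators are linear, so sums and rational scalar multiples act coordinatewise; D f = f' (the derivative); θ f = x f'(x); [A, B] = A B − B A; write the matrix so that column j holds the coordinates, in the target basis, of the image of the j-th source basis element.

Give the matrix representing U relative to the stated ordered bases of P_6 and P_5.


image of 1: 0
image of x: -1
image of x^2: -2x
image of x^3: -3x^2
image of x^4: -4x^3
image of x^5: -5x^4
image of x^6: -6x^5
each image's coordinates form column j of the matrix

the matrix is [[0, -1, 0, 0, 0, 0, 0]; [0, 0, -2, 0, 0, 0, 0]; [0, 0, 0, -3, 0, 0, 0]; [0, 0, 0, 0, -4, 0, 0]; [0, 0, 0, 0, 0, -5, 0]; [0, 0, 0, 0, 0, 0, -6]] (rows listed top to bottom)


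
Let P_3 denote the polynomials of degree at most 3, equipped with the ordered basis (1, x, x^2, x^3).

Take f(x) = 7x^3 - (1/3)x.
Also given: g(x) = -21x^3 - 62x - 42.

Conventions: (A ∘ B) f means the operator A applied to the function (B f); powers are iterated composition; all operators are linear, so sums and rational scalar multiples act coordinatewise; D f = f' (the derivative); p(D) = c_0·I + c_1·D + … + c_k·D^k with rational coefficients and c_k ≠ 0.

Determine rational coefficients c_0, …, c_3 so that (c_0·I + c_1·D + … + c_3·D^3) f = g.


D^0 f = 7x^3 - (1/3)x
D^1 f = 21x^2 - 1/3
D^2 f = 42x
D^3 f = 42
matching coefficients of g against c_0 f + c_1 Df + … from the top degree down determines the c_i
solution: c_0 = -3, c_1 = 0, c_2 = -3/2, c_3 = -1

p(D) = -3·I − (3/2)·D^2 − D^3, i.e. c_0 = -3, c_1 = 0, c_2 = -3/2, c_3 = -1


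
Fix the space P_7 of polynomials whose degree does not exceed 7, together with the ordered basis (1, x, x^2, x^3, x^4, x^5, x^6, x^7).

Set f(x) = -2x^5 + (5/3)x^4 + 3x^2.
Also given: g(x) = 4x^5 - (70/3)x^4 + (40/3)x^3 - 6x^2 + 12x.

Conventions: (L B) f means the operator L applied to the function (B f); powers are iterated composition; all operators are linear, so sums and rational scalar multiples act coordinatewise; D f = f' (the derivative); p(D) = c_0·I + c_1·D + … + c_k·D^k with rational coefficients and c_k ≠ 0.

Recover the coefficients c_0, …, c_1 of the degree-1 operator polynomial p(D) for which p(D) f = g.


p(D) = -2·I + 2·D, i.e. c_0 = -2, c_1 = 2

D^0 f = -2x^5 + (5/3)x^4 + 3x^2
D^1 f = -10x^4 + (20/3)x^3 + 6x
matching coefficients of g against c_0 f + c_1 Df + … from the top degree down determines the c_i
solution: c_0 = -2, c_1 = 2


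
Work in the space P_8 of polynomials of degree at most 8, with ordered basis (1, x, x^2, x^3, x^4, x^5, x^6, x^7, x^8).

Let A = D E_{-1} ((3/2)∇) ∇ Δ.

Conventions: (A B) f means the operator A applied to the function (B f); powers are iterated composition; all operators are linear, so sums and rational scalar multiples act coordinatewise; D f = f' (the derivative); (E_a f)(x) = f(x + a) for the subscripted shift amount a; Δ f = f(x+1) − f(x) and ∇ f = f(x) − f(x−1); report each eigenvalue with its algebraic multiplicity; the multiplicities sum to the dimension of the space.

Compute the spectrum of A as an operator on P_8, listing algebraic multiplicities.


λ = 0 (multiplicity 9)

image of 1: 0
image of x: 0
image of x^2: 0
image of x^3: 0
image of x^4: 36
image of x^5: 180x - 270
image of x^6: 540x^2 - 1620x + 1350
image of x^7: 1260x^3 - 5670x^2 + 9450x - 5670
image of x^8: 2520x^4 - 15120x^3 + 37800x^2 - 45360x + 21672
the matrix is upper triangular; its diagonal is (0, 0, 0, 0, 0, 0, 0, 0, 0)
for a triangular matrix the eigenvalues are the diagonal entries, with algebraic multiplicity their repetition count


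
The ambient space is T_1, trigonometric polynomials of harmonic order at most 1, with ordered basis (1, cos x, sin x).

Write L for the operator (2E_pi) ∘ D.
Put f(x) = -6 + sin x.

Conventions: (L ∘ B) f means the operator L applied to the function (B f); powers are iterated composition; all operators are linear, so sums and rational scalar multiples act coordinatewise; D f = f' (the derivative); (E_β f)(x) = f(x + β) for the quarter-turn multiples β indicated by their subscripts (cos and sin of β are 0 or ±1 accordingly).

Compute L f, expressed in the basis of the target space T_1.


the result is g(x) = -2cos x

D f = cos x
E_pi D f = -cos x
(2E_pi) D f = -2cos x


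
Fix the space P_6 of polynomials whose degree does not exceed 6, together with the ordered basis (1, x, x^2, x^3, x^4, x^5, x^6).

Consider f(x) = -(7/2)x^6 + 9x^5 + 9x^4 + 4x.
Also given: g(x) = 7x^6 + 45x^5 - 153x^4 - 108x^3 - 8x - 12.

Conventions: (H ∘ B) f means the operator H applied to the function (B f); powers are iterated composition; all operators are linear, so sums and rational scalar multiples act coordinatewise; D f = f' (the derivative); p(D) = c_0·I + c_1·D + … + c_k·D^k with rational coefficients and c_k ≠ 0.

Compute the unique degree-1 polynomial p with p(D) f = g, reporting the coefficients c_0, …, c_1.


p(D) = -2·I − 3·D, i.e. c_0 = -2, c_1 = -3

D^0 f = -(7/2)x^6 + 9x^5 + 9x^4 + 4x
D^1 f = -21x^5 + 45x^4 + 36x^3 + 4
matching coefficients of g against c_0 f + c_1 Df + … from the top degree down determines the c_i
solution: c_0 = -2, c_1 = -3


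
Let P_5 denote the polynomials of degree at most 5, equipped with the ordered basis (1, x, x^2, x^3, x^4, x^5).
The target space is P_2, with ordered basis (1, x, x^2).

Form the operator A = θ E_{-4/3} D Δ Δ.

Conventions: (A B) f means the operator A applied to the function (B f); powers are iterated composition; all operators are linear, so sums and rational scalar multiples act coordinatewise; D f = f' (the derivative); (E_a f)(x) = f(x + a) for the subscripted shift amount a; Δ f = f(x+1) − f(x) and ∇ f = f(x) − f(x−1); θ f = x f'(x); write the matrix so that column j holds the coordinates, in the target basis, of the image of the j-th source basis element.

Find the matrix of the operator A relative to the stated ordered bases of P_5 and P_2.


the matrix is [[0, 0, 0, 0, 0, 0]; [0, 0, 0, 0, 24, -40]; [0, 0, 0, 0, 0, 120]] (rows listed top to bottom)

image of 1: 0
image of x: 0
image of x^2: 0
image of x^3: 0
image of x^4: 24x
image of x^5: 120x^2 - 40x
each image's coordinates form column j of the matrix


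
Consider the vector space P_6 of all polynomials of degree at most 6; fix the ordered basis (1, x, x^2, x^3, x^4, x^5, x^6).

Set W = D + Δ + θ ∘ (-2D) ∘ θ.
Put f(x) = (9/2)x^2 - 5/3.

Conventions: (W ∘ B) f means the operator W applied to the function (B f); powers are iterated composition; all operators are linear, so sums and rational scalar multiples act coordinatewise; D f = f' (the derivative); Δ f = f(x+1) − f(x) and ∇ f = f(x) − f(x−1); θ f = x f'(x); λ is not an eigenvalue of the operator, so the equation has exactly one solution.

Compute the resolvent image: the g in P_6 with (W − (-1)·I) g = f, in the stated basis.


the result is g(x) = (9/2)x^2 + 18x - 253/6

write g with unknown coordinates in the stated basis and equate coefficients in (W − (-1)·I) g = f
solving from the highest basis element down gives g = (9/2)x^2 + 18x - 253/6
check: W g = -18x + 81/2
so W g − (-1)·g = (9/2)x^2 - 5/3 = f ✓


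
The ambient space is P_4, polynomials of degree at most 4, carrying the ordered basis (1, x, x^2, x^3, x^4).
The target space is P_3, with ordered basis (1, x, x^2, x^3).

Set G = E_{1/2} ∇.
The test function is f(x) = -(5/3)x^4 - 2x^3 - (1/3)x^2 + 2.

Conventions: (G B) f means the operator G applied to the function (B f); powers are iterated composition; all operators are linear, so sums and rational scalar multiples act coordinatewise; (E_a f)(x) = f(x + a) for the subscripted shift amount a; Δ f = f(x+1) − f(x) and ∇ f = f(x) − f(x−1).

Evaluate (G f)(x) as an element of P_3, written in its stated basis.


∇ f = -(20/3)x^3 + 4x^2 - (4/3)x
E_{1/2} ∇ f = -(20/3)x^3 - 6x^2 - (7/3)x - 1/2

the image equals g(x) = -(20/3)x^3 - 6x^2 - (7/3)x - 1/2


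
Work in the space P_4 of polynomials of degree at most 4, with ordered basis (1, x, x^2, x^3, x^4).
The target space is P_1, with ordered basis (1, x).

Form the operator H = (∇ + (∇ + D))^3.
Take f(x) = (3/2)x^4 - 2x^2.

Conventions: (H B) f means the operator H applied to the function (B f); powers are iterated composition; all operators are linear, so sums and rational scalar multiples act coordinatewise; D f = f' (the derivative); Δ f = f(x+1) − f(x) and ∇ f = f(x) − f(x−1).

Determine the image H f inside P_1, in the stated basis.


∇ f = 6x^3 - 9x^2 + 2x + 1/2
∇ f = 6x^3 - 9x^2 + 2x + 1/2
D f = 6x^3 - 4x
(∇ + D) f = 12x^3 - 9x^2 - 2x + 1/2
(∇ + (∇ + D)) f = 18x^3 - 18x^2 + 1
∇ (∇ + (∇ + D)) f = 54x^2 - 90x + 36
∇ (∇ + (∇ + D)) f = 54x^2 - 90x + 36
D (∇ + (∇ + D)) f = 54x^2 - 36x
(∇ + D) (∇ + (∇ + D)) f = 108x^2 - 126x + 36
(∇ + (∇ + D)) (∇ + (∇ + D)) f = 162x^2 - 216x + 72
∇ (∇ + (∇ + D)) (∇ + (∇ + D)) f = 324x - 378
∇ (∇ + (∇ + D)) (∇ + (∇ + D)) f = 324x - 378
D (∇ + (∇ + D)) (∇ + (∇ + D)) f = 324x - 216
(∇ + D) (∇ + (∇ + D)) (∇ + (∇ + D)) f = 648x - 594
(∇ + (∇ + D)) (∇ + (∇ + D)) (∇ + (∇ + D)) f = 972x - 972

g(x) = 972x - 972


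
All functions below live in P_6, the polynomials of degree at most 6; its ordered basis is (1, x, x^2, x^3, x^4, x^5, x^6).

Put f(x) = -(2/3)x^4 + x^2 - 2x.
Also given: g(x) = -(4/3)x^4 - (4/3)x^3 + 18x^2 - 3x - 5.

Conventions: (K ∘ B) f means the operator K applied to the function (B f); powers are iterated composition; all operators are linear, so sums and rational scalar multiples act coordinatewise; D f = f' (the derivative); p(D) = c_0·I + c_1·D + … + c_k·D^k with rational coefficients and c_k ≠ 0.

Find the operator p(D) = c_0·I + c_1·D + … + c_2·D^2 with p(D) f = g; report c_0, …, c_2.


p(D) = 2·I + (1/2)·D − 2·D^2, i.e. c_0 = 2, c_1 = 1/2, c_2 = -2

D^0 f = -(2/3)x^4 + x^2 - 2x
D^1 f = -(8/3)x^3 + 2x - 2
D^2 f = -8x^2 + 2
matching coefficients of g against c_0 f + c_1 Df + … from the top degree down determines the c_i
solution: c_0 = 2, c_1 = 1/2, c_2 = -2


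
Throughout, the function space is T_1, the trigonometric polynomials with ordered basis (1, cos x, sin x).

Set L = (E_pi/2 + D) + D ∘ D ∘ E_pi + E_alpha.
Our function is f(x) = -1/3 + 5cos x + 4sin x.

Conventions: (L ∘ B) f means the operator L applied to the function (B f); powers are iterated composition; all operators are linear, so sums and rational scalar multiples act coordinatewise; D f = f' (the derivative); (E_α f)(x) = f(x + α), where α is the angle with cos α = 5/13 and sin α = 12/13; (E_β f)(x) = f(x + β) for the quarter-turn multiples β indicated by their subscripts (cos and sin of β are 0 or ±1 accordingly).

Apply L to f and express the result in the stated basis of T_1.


g(x) = -2/3 + (242/13)cos x - (118/13)sin x

E_pi/2 f = -1/3 + 4cos x - 5sin x
D f = 4cos x - 5sin x
(E_pi/2 + D) f = -1/3 + 8cos x - 10sin x
E_pi f = -1/3 - 5cos x - 4sin x
D E_pi f = -4cos x + 5sin x
D D E_pi f = 5cos x + 4sin x
E_alpha f = -1/3 + (73/13)cos x - (40/13)sin x
((E_pi/2 + D) + D ∘ D ∘ E_pi + E_alpha) f = -2/3 + (242/13)cos x - (118/13)sin x


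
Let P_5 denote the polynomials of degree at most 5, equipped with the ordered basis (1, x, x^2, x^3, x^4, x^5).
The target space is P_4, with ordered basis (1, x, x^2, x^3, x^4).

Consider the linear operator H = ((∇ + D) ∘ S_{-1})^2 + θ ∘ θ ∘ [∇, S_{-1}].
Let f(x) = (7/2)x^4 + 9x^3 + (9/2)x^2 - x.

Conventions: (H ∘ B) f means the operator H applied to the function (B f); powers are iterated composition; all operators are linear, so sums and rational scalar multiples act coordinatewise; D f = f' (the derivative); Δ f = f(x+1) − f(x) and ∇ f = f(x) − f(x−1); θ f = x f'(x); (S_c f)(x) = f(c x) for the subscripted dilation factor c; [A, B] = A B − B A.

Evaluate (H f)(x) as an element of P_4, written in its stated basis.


S_{-1} f = (7/2)x^4 - 9x^3 + (9/2)x^2 + x
∇ S_{-1} f = 14x^3 - 48x^2 + 50x - 16
D S_{-1} f = 14x^3 - 27x^2 + 9x + 1
(∇ + D) S_{-1} f = 28x^3 - 75x^2 + 59x - 15
S_{-1} ((∇ + D) ∘ S_{-1}) f = -28x^3 - 75x^2 - 59x - 15
∇ S_{-1} ((∇ + D) ∘ S_{-1}) f = -84x^2 - 66x - 12
D S_{-1} ((∇ + D) ∘ S_{-1}) f = -84x^2 - 150x - 59
(∇ + D) S_{-1} ((∇ + D) ∘ S_{-1}) f = -168x^2 - 216x - 71
S_{-1} f = (7/2)x^4 - 9x^3 + (9/2)x^2 + x
∇ S_{-1} f = 14x^3 - 48x^2 + 50x - 16
∇ f = 14x^3 + 6x^2 - 4x
S_{-1} ∇ f = -14x^3 + 6x^2 + 4x
[∇, S_{-1}] f = 28x^3 - 54x^2 + 46x - 16
θ [∇, S_{-1}] f = 84x^3 - 108x^2 + 46x
θ θ [∇, S_{-1}] f = 252x^3 - 216x^2 + 46x
(((∇ + D) ∘ S_{-1})^2 + θ ∘ θ ∘ [∇, S_{-1}]) f = 252x^3 - 384x^2 - 170x - 71

g(x) = 252x^3 - 384x^2 - 170x - 71


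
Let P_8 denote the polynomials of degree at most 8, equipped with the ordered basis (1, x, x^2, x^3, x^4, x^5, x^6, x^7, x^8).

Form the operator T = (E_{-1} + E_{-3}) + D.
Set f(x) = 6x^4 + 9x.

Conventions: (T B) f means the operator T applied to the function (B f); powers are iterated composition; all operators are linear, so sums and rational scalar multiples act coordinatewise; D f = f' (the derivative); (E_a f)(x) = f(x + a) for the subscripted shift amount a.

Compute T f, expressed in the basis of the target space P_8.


E_{-1} f = 6x^4 - 24x^3 + 36x^2 - 15x - 3
E_{-3} f = 6x^4 - 72x^3 + 324x^2 - 639x + 459
(E_{-1} + E_{-3}) f = 12x^4 - 96x^3 + 360x^2 - 654x + 456
D f = 24x^3 + 9
((E_{-1} + E_{-3}) + D) f = 12x^4 - 72x^3 + 360x^2 - 654x + 465

g(x) = 12x^4 - 72x^3 + 360x^2 - 654x + 465


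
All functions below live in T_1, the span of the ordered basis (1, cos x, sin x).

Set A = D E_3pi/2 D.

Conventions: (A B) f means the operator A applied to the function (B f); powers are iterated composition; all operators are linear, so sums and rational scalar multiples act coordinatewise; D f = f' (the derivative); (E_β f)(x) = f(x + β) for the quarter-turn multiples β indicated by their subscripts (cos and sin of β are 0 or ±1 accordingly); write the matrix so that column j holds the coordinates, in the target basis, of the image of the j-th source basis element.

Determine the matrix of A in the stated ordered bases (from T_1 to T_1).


the matrix is [[0, 0, 0]; [0, 0, 1]; [0, -1, 0]] (rows listed top to bottom)

image of 1: 0
image of cos x: -sin x
image of sin x: cos x
each image's coordinates form column j of the matrix


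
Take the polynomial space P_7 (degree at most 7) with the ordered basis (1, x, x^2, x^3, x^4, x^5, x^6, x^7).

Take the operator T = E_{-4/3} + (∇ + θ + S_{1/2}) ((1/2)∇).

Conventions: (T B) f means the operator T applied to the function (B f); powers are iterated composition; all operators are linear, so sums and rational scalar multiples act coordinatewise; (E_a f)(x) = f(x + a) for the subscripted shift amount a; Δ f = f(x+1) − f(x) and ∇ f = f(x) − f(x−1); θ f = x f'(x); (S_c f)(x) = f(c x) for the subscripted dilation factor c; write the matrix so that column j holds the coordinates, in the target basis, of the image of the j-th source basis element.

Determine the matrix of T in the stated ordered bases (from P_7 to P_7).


image of 1: 1
image of x: x - 5/6
image of x^2: x^2 - (7/6)x + 41/18
image of x^3: x^3 - (5/8)x^2 + (73/12)x - 263/54
image of x^4: x^4 + (11/12)x^3 + (119/12)x^2 - (499/27)x + 1565/162
image of x^5: x^5 + (335/96)x^4 + (875/72)x^3 - (4585/108)x^2 + (15245/324)x - 9095/486
image of x^6: x^6 + (227/32)x^5 + (1075/96)x^4 - (8225/108)x^3 + (29275/216)x^2 - (17947/162)x + 52661/1458
image of x^7: x^7 + (4501/384)x^6 + (1057/192)x^5 - (100975/864)x^4 + (390005/1296)x^3 - (246155/648)x^2 + (732151/2916)x - 306143/4374
each image's coordinates form column j of the matrix

the matrix is [[1, -5/6, 41/18, -263/54, 1565/162, -9095/486, 52661/1458, -306143/4374]; [0, 1, -7/6, 73/12, -499/27, 15245/324, -17947/162, 732151/2916]; [0, 0, 1, -5/8, 119/12, -4585/108, 29275/216, -246155/648]; [0, 0, 0, 1, 11/12, 875/72, -8225/108, 390005/1296]; [0, 0, 0, 0, 1, 335/96, 1075/96, -100975/864]; [0, 0, 0, 0, 0, 1, 227/32, 1057/192]; [0, 0, 0, 0, 0, 0, 1, 4501/384]; [0, 0, 0, 0, 0, 0, 0, 1]] (rows listed top to bottom)


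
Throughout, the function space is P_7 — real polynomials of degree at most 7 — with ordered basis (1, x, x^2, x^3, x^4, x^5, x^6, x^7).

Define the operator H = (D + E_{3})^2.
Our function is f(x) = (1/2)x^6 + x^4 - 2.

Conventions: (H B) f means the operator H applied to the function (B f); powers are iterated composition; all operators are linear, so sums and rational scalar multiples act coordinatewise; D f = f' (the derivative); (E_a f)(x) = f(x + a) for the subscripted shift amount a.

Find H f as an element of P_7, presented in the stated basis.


D f = 3x^5 + 4x^3
E_{3} f = (1/2)x^6 + 9x^5 + (137/2)x^4 + 282x^3 + (1323/2)x^2 + 837x + 887/2
(D + E_{3}) f = (1/2)x^6 + 12x^5 + (137/2)x^4 + 286x^3 + (1323/2)x^2 + 837x + 887/2
D (D + E_{3}) f = 3x^5 + 60x^4 + 274x^3 + 858x^2 + 1323x + 837
E_{3} (D + E_{3}) f = (1/2)x^6 + 21x^5 + 316x^4 + 2458x^3 + 10782x^2 + 25515x + 25459
(D + E_{3}) (D + E_{3}) f = (1/2)x^6 + 24x^5 + 376x^4 + 2732x^3 + 11640x^2 + 26838x + 26296

g(x) = (1/2)x^6 + 24x^5 + 376x^4 + 2732x^3 + 11640x^2 + 26838x + 26296


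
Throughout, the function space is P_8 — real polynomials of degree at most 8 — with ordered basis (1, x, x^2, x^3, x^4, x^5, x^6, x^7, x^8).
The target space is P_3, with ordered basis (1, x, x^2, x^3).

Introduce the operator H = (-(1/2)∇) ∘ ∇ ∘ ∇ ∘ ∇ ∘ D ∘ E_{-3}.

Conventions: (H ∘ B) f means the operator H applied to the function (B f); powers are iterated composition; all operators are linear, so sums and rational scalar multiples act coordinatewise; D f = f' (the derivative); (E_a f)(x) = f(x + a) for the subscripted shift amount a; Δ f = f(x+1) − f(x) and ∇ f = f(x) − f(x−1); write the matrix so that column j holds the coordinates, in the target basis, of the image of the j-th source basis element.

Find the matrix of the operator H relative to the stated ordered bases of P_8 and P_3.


the matrix is [[0, 0, 0, 0, 0, -60, 1800, -31920, 436800]; [0, 0, 0, 0, 0, 0, -360, 12600, -255360]; [0, 0, 0, 0, 0, 0, 0, -1260, 50400]; [0, 0, 0, 0, 0, 0, 0, 0, -3360]] (rows listed top to bottom)

image of 1: 0
image of x: 0
image of x^2: 0
image of x^3: 0
image of x^4: 0
image of x^5: -60
image of x^6: -360x + 1800
image of x^7: -1260x^2 + 12600x - 31920
image of x^8: -3360x^3 + 50400x^2 - 255360x + 436800
each image's coordinates form column j of the matrix


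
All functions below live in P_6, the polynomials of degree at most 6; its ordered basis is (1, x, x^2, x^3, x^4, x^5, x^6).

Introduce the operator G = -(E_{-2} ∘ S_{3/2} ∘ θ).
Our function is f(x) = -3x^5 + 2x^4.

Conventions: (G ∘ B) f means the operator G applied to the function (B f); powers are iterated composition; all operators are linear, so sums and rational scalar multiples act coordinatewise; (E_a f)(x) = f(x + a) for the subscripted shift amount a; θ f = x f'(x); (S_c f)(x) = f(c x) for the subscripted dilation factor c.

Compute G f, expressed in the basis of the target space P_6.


the result is g(x) = (3645/32)x^5 - (18873/16)x^4 + (19521/4)x^3 - (20169/2)x^2 + (20817/2)x - 4293

θ f = -15x^5 + 8x^4
S_{3/2} θ f = -(3645/32)x^5 + (81/2)x^4
E_{-2} S_{3/2} θ f = -(3645/32)x^5 + (18873/16)x^4 - (19521/4)x^3 + (20169/2)x^2 - (20817/2)x + 4293
(-(E_{-2} ∘ S_{3/2} ∘ θ)) f = (3645/32)x^5 - (18873/16)x^4 + (19521/4)x^3 - (20169/2)x^2 + (20817/2)x - 4293


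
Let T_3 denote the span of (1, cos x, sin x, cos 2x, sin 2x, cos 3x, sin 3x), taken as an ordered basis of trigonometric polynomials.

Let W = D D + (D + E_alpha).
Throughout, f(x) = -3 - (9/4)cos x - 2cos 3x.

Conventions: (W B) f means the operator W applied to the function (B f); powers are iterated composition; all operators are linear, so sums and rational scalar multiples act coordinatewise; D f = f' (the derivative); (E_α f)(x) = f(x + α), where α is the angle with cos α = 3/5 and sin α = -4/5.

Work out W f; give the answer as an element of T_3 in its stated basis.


D f = (9/4)sin x + 6sin 3x
D D f = (9/4)cos x + 18cos 3x
D f = (9/4)sin x + 6sin 3x
E_alpha f = -3 - (27/20)cos x - (9/5)sin x + (234/125)cos 3x - (88/125)sin 3x
(D + E_alpha) f = -3 - (27/20)cos x + (9/20)sin x + (234/125)cos 3x + (662/125)sin 3x
(D D + (D + E_alpha)) f = -3 + (9/10)cos x + (9/20)sin x + (2484/125)cos 3x + (662/125)sin 3x

the result is g(x) = -3 + (9/10)cos x + (9/20)sin x + (2484/125)cos 3x + (662/125)sin 3x


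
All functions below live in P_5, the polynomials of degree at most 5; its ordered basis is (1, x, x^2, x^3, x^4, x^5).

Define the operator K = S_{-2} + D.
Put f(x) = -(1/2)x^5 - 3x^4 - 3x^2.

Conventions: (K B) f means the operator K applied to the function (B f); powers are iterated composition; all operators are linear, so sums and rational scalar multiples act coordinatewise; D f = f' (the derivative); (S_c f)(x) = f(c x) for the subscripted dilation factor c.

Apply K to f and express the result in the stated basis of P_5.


the result is g(x) = 16x^5 - (101/2)x^4 - 12x^3 - 12x^2 - 6x

S_{-2} f = 16x^5 - 48x^4 - 12x^2
D f = -(5/2)x^4 - 12x^3 - 6x
(S_{-2} + D) f = 16x^5 - (101/2)x^4 - 12x^3 - 12x^2 - 6x


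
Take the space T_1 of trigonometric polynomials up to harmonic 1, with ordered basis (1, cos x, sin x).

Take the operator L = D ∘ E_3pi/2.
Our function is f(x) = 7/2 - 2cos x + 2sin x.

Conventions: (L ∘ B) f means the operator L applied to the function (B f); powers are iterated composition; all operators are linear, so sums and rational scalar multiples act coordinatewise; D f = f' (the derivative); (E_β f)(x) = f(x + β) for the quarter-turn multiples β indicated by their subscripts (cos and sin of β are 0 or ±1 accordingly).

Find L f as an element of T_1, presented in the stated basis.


E_3pi/2 f = 7/2 - 2cos x - 2sin x
D E_3pi/2 f = -2cos x + 2sin x

the image equals g(x) = -2cos x + 2sin x


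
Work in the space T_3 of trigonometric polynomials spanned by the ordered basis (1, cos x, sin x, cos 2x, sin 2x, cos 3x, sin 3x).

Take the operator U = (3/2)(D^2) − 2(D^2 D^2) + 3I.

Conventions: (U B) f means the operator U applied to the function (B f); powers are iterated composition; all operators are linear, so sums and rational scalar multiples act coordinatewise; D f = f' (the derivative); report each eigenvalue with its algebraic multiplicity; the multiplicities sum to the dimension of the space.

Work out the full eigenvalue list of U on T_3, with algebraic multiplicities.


λ = -345/2 (multiplicity 2), λ = -35 (multiplicity 2), λ = -1/2 (multiplicity 2), λ = 3 (multiplicity 1)

image of 1: 3
image of cos x: -(1/2)cos x
image of sin x: -(1/2)sin x
image of cos 2x: -35cos 2x
image of sin 2x: -35sin 2x
image of cos 3x: -(345/2)cos 3x
image of sin 3x: -(345/2)sin 3x
the matrix is diagonal; its diagonal is (3, -1/2, -1/2, -35, -35, -345/2, -345/2)
for a triangular matrix the eigenvalues are the diagonal entries, with algebraic multiplicity their repetition count


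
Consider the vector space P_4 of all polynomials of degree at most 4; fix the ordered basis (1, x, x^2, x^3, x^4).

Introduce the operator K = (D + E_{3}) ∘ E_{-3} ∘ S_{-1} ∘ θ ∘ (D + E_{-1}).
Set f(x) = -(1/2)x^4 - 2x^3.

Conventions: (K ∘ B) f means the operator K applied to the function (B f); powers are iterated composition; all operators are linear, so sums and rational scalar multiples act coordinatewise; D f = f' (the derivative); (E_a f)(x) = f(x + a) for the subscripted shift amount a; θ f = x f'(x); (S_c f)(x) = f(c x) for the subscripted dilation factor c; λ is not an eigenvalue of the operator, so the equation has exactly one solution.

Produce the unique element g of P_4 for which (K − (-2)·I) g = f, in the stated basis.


write g with unknown coordinates in the stated basis and equate coefficients in (K − (-2)·I) g = f
solving from the highest basis element down gives g = -(1/12)x^4 + (2/3)x^3 - (5/4)x^2 + (28/3)x + 13/3
check: K g = -(1/3)x^4 - (10/3)x^3 + (5/2)x^2 - (56/3)x - 26/3
so K g − (-2)·g = -(1/2)x^4 - 2x^3 = f ✓

the image equals g(x) = -(1/12)x^4 + (2/3)x^3 - (5/4)x^2 + (28/3)x + 13/3


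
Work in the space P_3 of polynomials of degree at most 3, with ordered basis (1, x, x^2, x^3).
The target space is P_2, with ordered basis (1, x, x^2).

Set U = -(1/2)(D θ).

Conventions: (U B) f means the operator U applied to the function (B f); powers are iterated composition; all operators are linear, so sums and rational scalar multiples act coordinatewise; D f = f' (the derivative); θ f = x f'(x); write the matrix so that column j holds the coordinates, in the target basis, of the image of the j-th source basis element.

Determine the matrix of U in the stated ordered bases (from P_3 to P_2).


the matrix is [[0, -1/2, 0, 0]; [0, 0, -2, 0]; [0, 0, 0, -9/2]] (rows listed top to bottom)

image of 1: 0
image of x: -1/2
image of x^2: -2x
image of x^3: -(9/2)x^2
each image's coordinates form column j of the matrix


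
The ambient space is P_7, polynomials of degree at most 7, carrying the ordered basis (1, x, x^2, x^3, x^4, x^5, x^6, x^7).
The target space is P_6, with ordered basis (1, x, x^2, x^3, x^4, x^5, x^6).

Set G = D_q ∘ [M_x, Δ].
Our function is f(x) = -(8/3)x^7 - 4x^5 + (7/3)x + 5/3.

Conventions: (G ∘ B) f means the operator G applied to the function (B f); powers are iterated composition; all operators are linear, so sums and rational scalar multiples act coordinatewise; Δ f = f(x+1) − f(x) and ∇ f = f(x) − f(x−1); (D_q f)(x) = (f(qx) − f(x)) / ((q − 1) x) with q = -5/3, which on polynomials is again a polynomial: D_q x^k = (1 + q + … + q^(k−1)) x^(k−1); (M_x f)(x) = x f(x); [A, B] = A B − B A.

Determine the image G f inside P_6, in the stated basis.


the result is g(x) = (80312/2187)x^6 - (104272/729)x^5 + (8420/27)x^4 - (23120/81)x^3 + (7600/27)x^2 - 64x + 109/3

Δ f = -(56/3)x^6 - 56x^5 - (340/3)x^4 - (400/3)x^3 - 96x^2 - (116/3)x - 13/3
M_x Δ f = -(56/3)x^7 - 56x^6 - (340/3)x^5 - (400/3)x^4 - 96x^3 - (116/3)x^2 - (13/3)x
M_x f = -(8/3)x^8 - 4x^6 + (7/3)x^2 + (5/3)x
Δ M_x f = -(64/3)x^7 - (224/3)x^6 - (520/3)x^5 - (740/3)x^4 - (688/3)x^3 - (404/3)x^2 - (122/3)x - 8/3
[M_x, Δ] f = (8/3)x^7 + (56/3)x^6 + 60x^5 + (340/3)x^4 + (400/3)x^3 + 96x^2 + (109/3)x + 8/3
D_q [M_x, Δ] f = (80312/2187)x^6 - (104272/729)x^5 + (8420/27)x^4 - (23120/81)x^3 + (7600/27)x^2 - 64x + 109/3


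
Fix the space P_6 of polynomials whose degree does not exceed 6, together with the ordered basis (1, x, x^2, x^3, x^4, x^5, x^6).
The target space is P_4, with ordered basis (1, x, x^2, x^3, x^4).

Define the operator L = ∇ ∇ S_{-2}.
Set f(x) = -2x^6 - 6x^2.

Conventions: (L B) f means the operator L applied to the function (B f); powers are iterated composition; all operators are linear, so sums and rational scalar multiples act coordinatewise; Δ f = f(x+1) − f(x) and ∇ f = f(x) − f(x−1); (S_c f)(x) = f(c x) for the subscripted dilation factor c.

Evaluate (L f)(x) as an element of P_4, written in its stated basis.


S_{-2} f = -128x^6 - 24x^2
∇ S_{-2} f = -768x^5 + 1920x^4 - 2560x^3 + 1920x^2 - 816x + 152
∇ ∇ S_{-2} f = -3840x^4 + 15360x^3 - 26880x^2 + 23040x - 7984

g(x) = -3840x^4 + 15360x^3 - 26880x^2 + 23040x - 7984


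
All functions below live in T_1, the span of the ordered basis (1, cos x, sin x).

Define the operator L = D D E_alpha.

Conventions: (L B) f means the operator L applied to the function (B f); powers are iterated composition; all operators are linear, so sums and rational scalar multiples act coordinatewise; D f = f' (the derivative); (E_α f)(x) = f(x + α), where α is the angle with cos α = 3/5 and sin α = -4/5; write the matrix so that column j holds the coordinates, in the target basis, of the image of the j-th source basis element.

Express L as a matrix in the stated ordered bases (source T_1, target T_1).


image of 1: 0
image of cos x: -(3/5)cos x - (4/5)sin x
image of sin x: (4/5)cos x - (3/5)sin x
each image's coordinates form column j of the matrix

the matrix is [[0, 0, 0]; [0, -3/5, 4/5]; [0, -4/5, -3/5]] (rows listed top to bottom)


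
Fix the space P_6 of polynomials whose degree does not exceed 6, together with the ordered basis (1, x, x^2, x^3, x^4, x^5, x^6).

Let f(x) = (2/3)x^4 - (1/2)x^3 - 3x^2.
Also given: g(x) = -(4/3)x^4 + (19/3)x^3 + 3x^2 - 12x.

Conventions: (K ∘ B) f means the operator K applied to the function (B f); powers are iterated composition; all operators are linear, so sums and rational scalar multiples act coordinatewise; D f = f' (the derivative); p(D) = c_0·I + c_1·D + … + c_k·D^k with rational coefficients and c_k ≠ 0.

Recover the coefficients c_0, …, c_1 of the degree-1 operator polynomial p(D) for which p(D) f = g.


D^0 f = (2/3)x^4 - (1/2)x^3 - 3x^2
D^1 f = (8/3)x^3 - (3/2)x^2 - 6x
matching coefficients of g against c_0 f + c_1 Df + … from the top degree down determines the c_i
solution: c_0 = -2, c_1 = 2

p(D) = -2·I + 2·D, i.e. c_0 = -2, c_1 = 2
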